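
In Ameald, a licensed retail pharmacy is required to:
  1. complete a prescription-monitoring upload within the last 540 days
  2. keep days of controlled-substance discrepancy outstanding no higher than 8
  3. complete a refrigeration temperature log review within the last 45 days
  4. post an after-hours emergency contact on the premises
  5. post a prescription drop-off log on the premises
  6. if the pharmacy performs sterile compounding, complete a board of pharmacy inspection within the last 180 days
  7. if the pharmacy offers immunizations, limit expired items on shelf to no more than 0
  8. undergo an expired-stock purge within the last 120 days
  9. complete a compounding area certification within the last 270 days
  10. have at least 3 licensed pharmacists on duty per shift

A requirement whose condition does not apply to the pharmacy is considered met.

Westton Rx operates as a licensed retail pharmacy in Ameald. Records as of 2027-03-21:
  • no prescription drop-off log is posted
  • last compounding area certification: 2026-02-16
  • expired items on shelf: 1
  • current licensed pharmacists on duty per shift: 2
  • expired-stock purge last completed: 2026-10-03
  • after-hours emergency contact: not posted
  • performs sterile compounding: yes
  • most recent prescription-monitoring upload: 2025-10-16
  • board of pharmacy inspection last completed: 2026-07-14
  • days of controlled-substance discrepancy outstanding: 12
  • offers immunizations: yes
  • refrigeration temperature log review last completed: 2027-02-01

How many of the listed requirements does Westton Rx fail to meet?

1. prescription-monitoring upload 521 days ago vs limit 540 → met
2. days of controlled-substance discrepancy outstanding 12 > 8 → not met
3. refrigeration temperature log review 48 days ago vs limit 45 → not met
4. after-hours emergency contact absent → not met
5. prescription drop-off log absent → not met
6. condition 'performs sterile compounding' holds; board of pharmacy inspection 250 days ago vs limit 180 → not met
7. condition 'offers immunizations' holds; expired items on shelf 1 > 0 → not met
8. expired-stock purge 169 days ago vs limit 120 → not met
9. compounding area certification 398 days ago vs limit 270 → not met
10. licensed pharmacists on duty per shift 2 < 3 → not met
Not met: 9 of 10

9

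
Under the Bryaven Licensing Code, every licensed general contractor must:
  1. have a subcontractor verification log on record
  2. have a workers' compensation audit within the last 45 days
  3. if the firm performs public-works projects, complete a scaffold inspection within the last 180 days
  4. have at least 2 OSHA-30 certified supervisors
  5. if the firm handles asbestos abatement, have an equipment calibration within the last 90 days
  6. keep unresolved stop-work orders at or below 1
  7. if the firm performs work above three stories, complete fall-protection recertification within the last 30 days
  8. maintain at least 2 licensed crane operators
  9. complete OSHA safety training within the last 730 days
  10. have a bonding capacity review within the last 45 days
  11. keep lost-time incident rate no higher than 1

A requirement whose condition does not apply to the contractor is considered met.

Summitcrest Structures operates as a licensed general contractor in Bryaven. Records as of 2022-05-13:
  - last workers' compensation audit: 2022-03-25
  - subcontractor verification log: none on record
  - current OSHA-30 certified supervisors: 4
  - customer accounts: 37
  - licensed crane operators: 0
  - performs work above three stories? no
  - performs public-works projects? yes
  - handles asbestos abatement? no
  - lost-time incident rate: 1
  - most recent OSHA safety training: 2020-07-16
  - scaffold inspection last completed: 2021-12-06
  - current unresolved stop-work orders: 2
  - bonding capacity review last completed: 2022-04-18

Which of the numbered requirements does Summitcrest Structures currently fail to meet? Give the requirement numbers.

1, 2, 6, 8

1. subcontractor verification log absent → not met
2. workers' compensation audit 49 days ago vs limit 45 → not met
3. condition 'performs public-works projects' holds; scaffold inspection 158 days ago vs limit 180 → met
4. OSHA-30 certified supervisors 4 ≥ 2 → met
5. condition 'handles asbestos abatement' does not hold → requirement n/a → met
6. unresolved stop-work orders 2 > 1 → not met
7. condition 'performs work above three stories' does not hold → requirement n/a → met
8. licensed crane operators 0 < 2 → not met
9. OSHA safety training 666 days ago vs limit 730 → met
10. bonding capacity review 25 days ago vs limit 45 → met
11. lost-time incident rate 1 ≤ 1 → met
Not met: 1, 2, 6, 8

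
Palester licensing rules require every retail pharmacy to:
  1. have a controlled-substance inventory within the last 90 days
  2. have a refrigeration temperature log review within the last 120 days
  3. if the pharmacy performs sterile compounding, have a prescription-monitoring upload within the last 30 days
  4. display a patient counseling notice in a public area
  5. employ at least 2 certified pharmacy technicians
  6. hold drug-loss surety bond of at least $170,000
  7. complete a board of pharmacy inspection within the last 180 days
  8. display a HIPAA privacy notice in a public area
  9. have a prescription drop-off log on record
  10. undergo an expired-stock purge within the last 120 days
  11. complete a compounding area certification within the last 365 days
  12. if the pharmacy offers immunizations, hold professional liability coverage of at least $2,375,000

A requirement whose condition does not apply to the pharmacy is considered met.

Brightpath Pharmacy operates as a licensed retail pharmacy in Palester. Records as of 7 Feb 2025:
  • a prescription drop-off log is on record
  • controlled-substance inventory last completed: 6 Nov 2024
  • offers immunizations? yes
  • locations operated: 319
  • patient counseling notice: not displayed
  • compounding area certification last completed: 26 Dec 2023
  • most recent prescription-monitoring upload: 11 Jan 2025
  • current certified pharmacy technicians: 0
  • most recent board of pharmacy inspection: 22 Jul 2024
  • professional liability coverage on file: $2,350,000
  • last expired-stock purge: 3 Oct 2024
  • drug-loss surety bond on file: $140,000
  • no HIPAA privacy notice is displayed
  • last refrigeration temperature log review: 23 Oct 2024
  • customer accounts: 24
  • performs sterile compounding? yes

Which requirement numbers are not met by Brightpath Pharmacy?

1, 4, 5, 6, 7, 8, 10, 11, 12

1. controlled-substance inventory 93 days ago vs limit 90 → not met
2. refrigeration temperature log review 107 days ago vs limit 120 → met
3. condition 'performs sterile compounding' holds; prescription-monitoring upload 27 days ago vs limit 30 → met
4. patient counseling notice absent → not met
5. certified pharmacy technicians 0 < 2 → not met
6. drug-loss surety bond $140,000 < $170,000 → not met
7. board of pharmacy inspection 200 days ago vs limit 180 → not met
8. HIPAA privacy notice absent → not met
9. prescription drop-off log present → met
10. expired-stock purge 127 days ago vs limit 120 → not met
11. compounding area certification 409 days ago vs limit 365 → not met
12. condition 'offers immunizations' holds; professional liability coverage $2,350,000 < $2,375,000 → not met
Not met: 1, 4, 5, 6, 7, 8, 10, 11, 12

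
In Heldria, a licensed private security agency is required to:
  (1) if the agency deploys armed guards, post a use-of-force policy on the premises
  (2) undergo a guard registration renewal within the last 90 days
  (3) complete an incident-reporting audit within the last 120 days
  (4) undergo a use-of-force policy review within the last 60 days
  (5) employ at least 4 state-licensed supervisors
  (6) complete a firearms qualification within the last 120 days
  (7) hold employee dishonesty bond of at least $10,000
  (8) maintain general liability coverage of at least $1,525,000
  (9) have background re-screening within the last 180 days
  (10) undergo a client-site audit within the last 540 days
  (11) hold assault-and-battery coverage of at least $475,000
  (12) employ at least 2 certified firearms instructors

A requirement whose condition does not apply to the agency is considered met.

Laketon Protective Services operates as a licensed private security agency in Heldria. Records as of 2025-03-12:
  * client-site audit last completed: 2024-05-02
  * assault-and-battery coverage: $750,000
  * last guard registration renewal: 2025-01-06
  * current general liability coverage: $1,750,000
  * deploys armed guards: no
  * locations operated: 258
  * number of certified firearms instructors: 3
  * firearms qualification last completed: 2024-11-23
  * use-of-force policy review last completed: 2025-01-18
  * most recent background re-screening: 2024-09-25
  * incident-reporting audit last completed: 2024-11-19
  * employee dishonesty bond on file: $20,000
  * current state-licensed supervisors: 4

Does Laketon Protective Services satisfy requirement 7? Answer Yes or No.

Yes

7. employee dishonesty bond $20,000 ≥ $10,000 → met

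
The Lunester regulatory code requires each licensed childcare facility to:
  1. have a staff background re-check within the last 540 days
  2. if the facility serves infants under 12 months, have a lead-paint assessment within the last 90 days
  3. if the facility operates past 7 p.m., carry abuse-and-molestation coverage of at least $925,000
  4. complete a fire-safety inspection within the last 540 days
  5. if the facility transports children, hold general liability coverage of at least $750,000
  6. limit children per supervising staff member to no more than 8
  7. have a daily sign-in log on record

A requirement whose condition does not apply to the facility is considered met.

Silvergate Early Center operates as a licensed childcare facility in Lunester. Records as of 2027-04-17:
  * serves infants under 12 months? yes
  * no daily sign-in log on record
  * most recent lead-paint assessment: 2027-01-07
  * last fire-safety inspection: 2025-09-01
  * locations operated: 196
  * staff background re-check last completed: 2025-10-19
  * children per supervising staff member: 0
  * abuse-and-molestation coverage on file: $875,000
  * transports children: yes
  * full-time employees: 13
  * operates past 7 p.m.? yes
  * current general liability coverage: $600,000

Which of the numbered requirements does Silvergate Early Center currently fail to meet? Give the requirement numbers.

1, 2, 3, 4, 5, 7

1. staff background re-check 545 days ago vs limit 540 → not met
2. condition 'serves infants under 12 months' holds; lead-paint assessment 100 days ago vs limit 90 → not met
3. condition 'operates past 7 p.m.' holds; abuse-and-molestation coverage $875,000 < $925,000 → not met
4. fire-safety inspection 593 days ago vs limit 540 → not met
5. condition 'transports children' holds; general liability coverage $600,000 < $750,000 → not met
6. children per supervising staff member 0 ≤ 8 → met
7. daily sign-in log absent → not met
Not met: 1, 2, 3, 4, 5, 7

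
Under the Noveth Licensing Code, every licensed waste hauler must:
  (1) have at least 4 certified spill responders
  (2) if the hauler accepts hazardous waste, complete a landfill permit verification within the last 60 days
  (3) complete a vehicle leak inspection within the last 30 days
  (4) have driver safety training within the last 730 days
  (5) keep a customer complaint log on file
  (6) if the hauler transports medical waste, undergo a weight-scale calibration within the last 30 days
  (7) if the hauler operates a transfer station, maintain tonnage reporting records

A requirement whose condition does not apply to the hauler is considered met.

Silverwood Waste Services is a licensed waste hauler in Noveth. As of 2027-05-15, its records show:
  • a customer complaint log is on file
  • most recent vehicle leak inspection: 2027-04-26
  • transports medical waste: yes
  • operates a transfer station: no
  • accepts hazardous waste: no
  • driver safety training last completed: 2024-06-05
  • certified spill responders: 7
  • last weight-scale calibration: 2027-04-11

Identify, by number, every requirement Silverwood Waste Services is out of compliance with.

4, 6

1. certified spill responders 7 ≥ 4 → met
2. condition 'accepts hazardous waste' does not hold → requirement n/a → met
3. vehicle leak inspection 19 days ago vs limit 30 → met
4. driver safety training 1074 days ago vs limit 730 → not met
5. customer complaint log present → met
6. condition 'transports medical waste' holds; weight-scale calibration 34 days ago vs limit 30 → not met
7. condition 'operates a transfer station' does not hold → requirement n/a → met
Not met: 4, 6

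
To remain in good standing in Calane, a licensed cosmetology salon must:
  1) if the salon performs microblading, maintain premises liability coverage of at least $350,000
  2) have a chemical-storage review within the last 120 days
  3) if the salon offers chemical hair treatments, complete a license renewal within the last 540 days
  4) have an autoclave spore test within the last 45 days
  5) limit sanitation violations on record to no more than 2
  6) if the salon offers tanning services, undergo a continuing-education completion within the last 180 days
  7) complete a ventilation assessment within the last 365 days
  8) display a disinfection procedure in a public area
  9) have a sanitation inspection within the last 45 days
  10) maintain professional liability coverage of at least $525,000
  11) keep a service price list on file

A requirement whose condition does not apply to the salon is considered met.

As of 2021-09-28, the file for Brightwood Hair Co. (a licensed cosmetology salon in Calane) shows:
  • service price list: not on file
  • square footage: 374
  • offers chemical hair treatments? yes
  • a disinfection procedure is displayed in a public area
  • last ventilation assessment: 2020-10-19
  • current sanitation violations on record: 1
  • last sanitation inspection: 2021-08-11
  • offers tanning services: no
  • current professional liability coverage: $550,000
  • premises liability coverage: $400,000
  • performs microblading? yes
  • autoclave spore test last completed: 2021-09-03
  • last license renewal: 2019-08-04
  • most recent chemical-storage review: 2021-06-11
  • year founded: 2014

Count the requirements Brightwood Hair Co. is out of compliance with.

1. condition 'performs microblading' holds; premises liability coverage $400,000 ≥ $350,000 → met
2. chemical-storage review 109 days ago vs limit 120 → met
3. condition 'offers chemical hair treatments' holds; license renewal 786 days ago vs limit 540 → not met
4. autoclave spore test 25 days ago vs limit 45 → met
5. sanitation violations on record 1 ≤ 2 → met
6. condition 'offers tanning services' does not hold → requirement n/a → met
7. ventilation assessment 344 days ago vs limit 365 → met
8. disinfection procedure present → met
9. sanitation inspection 48 days ago vs limit 45 → not met
10. professional liability coverage $550,000 ≥ $525,000 → met
11. service price list absent → not met
Not met: 3 of 11

3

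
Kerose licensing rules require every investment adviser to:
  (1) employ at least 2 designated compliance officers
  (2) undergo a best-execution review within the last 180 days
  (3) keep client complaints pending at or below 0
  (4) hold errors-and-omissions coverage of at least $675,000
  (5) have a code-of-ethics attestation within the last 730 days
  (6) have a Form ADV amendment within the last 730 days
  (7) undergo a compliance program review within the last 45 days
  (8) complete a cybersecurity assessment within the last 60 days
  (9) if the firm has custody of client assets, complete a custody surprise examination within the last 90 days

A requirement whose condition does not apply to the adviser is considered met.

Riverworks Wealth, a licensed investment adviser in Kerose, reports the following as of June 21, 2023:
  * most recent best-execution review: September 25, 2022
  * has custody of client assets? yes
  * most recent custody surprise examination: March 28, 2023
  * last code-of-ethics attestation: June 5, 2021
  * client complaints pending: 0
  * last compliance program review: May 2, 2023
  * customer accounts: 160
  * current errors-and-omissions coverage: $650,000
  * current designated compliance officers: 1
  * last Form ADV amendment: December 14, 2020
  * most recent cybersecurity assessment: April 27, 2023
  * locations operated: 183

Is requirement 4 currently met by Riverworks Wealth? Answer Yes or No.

No

4. errors-and-omissions coverage $650,000 < $675,000 → not met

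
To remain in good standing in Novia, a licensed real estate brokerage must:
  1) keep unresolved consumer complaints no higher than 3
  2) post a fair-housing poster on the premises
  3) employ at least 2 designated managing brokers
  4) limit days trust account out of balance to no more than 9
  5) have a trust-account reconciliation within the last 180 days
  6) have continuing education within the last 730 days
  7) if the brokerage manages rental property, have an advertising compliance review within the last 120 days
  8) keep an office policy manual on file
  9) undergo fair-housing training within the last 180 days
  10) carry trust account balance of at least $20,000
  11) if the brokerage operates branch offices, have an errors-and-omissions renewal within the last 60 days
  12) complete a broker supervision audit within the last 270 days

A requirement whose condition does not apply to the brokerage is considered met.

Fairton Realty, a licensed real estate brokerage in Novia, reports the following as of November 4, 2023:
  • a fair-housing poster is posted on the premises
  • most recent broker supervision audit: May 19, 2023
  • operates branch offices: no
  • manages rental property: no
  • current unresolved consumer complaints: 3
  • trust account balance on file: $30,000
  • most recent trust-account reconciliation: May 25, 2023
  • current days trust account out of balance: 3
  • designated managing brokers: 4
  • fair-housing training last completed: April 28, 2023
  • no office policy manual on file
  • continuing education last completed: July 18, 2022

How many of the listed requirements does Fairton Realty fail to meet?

1. unresolved consumer complaints 3 ≤ 3 → met
2. fair-housing poster present → met
3. designated managing brokers 4 ≥ 2 → met
4. days trust account out of balance 3 ≤ 9 → met
5. trust-account reconciliation 163 days ago vs limit 180 → met
6. continuing education 474 days ago vs limit 730 → met
7. condition 'manages rental property' does not hold → requirement n/a → met
8. office policy manual absent → not met
9. fair-housing training 190 days ago vs limit 180 → not met
10. trust account balance $30,000 ≥ $20,000 → met
11. condition 'operates branch offices' does not hold → requirement n/a → met
12. broker supervision audit 169 days ago vs limit 270 → met
Not met: 2 of 12

2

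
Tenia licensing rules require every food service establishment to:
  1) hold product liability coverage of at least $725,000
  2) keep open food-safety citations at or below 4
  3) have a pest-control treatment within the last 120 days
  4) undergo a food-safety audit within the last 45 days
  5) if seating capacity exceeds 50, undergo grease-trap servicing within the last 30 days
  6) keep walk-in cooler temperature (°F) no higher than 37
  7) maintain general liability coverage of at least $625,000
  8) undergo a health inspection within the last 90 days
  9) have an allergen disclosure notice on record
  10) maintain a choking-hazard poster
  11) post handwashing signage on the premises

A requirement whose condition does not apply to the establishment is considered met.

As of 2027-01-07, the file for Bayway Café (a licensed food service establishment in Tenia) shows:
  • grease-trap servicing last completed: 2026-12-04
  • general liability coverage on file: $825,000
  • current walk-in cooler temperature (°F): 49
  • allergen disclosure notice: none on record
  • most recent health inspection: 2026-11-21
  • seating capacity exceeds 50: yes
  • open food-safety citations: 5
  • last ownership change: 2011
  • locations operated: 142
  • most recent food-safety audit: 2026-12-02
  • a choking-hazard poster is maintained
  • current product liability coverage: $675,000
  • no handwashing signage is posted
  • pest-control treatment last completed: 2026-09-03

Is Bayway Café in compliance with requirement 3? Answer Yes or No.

3. pest-control treatment 126 days ago vs limit 120 → not met

No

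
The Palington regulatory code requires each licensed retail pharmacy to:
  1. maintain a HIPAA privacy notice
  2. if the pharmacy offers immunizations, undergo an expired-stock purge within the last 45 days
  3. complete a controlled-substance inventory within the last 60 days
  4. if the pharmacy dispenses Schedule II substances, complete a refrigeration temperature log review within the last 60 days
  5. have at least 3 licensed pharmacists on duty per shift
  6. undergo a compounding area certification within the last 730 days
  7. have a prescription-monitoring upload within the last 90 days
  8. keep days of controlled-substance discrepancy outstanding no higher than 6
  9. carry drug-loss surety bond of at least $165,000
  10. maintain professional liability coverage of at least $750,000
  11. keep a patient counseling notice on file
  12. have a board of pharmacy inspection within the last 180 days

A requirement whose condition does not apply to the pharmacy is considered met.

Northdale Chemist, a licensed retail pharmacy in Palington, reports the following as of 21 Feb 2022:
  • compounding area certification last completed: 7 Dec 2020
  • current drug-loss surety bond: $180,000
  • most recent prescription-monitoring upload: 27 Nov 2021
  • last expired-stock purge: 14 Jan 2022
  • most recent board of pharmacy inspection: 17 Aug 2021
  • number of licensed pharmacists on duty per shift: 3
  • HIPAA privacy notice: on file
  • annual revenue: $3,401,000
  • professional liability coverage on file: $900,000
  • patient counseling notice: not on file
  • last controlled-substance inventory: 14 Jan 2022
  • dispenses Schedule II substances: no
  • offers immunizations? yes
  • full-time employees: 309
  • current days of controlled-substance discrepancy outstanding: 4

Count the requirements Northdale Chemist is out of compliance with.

2

1. HIPAA privacy notice present → met
2. condition 'offers immunizations' holds; expired-stock purge 38 days ago vs limit 45 → met
3. controlled-substance inventory 38 days ago vs limit 60 → met
4. condition 'dispenses Schedule II substances' does not hold → requirement n/a → met
5. licensed pharmacists on duty per shift 3 ≥ 3 → met
6. compounding area certification 441 days ago vs limit 730 → met
7. prescription-monitoring upload 86 days ago vs limit 90 → met
8. days of controlled-substance discrepancy outstanding 4 ≤ 6 → met
9. drug-loss surety bond $180,000 ≥ $165,000 → met
10. professional liability coverage $900,000 ≥ $750,000 → met
11. patient counseling notice absent → not met
12. board of pharmacy inspection 188 days ago vs limit 180 → not met
Not met: 2 of 12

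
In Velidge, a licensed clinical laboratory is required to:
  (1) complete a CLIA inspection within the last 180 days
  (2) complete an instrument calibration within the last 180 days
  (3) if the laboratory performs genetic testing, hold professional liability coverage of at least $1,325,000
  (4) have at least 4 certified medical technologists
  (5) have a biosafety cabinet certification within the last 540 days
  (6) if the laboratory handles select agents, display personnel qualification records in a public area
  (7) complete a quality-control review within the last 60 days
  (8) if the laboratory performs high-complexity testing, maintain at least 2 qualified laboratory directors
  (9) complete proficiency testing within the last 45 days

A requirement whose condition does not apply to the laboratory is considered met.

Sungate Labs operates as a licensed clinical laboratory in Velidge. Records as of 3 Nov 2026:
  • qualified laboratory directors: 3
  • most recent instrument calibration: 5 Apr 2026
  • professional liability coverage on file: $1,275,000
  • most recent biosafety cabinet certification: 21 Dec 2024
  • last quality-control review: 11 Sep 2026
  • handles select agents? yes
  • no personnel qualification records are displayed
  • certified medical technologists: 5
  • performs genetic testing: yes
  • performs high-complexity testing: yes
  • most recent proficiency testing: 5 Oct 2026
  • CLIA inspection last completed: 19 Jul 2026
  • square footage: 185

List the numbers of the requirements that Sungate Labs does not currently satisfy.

1. CLIA inspection 107 days ago vs limit 180 → met
2. instrument calibration 212 days ago vs limit 180 → not met
3. condition 'performs genetic testing' holds; professional liability coverage $1,275,000 < $1,325,000 → not met
4. certified medical technologists 5 ≥ 4 → met
5. biosafety cabinet certification 682 days ago vs limit 540 → not met
6. condition 'handles select agents' holds; personnel qualification records absent → not met
7. quality-control review 53 days ago vs limit 60 → met
8. condition 'performs high-complexity testing' holds; qualified laboratory directors 3 ≥ 2 → met
9. proficiency testing 29 days ago vs limit 45 → met
Not met: 2, 3, 5, 6

2, 3, 5, 6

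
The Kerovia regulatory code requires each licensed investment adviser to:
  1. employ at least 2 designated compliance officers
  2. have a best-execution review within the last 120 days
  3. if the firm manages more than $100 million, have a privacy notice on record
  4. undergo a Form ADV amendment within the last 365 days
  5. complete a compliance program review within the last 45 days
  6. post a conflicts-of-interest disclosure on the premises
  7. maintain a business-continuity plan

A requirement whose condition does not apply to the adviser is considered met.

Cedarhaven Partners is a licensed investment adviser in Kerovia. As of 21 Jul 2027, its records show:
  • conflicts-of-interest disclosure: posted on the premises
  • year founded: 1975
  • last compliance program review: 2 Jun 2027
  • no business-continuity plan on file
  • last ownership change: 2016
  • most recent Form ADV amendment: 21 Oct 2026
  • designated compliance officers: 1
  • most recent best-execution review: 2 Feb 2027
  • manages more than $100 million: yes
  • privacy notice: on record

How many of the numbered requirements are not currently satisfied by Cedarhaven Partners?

4

1. designated compliance officers 1 < 2 → not met
2. best-execution review 169 days ago vs limit 120 → not met
3. condition 'manages more than $100 million' holds; privacy notice present → met
4. Form ADV amendment 273 days ago vs limit 365 → met
5. compliance program review 49 days ago vs limit 45 → not met
6. conflicts-of-interest disclosure present → met
7. business-continuity plan absent → not met
Not met: 4 of 7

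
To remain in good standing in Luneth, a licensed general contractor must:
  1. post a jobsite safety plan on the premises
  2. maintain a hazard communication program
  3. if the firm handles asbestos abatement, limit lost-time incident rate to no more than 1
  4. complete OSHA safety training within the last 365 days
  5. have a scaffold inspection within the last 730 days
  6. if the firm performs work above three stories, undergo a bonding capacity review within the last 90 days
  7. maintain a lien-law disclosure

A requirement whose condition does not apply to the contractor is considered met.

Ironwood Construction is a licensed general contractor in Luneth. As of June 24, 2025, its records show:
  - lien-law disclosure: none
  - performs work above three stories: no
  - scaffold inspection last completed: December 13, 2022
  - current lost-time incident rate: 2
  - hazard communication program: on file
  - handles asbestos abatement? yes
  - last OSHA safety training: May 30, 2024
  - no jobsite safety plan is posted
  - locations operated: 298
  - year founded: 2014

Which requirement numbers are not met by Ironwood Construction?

1. jobsite safety plan absent → not met
2. hazard communication program present → met
3. condition 'handles asbestos abatement' holds; lost-time incident rate 2 > 1 → not met
4. OSHA safety training 390 days ago vs limit 365 → not met
5. scaffold inspection 924 days ago vs limit 730 → not met
6. condition 'performs work above three stories' does not hold → requirement n/a → met
7. lien-law disclosure absent → not met
Not met: 1, 3, 4, 5, 7

1, 3, 4, 5, 7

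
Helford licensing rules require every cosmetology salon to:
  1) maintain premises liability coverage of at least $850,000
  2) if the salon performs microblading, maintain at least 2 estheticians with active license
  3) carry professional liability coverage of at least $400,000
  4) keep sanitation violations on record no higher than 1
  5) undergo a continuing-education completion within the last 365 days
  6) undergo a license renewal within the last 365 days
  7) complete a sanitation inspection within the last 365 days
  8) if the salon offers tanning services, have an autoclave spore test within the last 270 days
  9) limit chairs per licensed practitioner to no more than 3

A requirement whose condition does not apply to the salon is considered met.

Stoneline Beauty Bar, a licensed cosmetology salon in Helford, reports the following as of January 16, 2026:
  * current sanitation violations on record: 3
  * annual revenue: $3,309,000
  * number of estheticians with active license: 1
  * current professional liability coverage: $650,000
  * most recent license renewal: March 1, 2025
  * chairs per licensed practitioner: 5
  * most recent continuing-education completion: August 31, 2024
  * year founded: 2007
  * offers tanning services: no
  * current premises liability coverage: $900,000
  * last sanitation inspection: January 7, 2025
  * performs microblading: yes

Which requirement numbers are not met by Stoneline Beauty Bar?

1. premises liability coverage $900,000 ≥ $850,000 → met
2. condition 'performs microblading' holds; estheticians with active license 1 < 2 → not met
3. professional liability coverage $650,000 ≥ $400,000 → met
4. sanitation violations on record 3 > 1 → not met
5. continuing-education completion 503 days ago vs limit 365 → not met
6. license renewal 321 days ago vs limit 365 → met
7. sanitation inspection 374 days ago vs limit 365 → not met
8. condition 'offers tanning services' does not hold → requirement n/a → met
9. chairs per licensed practitioner 5 > 3 → not met
Not met: 2, 4, 5, 7, 9

2, 4, 5, 7, 9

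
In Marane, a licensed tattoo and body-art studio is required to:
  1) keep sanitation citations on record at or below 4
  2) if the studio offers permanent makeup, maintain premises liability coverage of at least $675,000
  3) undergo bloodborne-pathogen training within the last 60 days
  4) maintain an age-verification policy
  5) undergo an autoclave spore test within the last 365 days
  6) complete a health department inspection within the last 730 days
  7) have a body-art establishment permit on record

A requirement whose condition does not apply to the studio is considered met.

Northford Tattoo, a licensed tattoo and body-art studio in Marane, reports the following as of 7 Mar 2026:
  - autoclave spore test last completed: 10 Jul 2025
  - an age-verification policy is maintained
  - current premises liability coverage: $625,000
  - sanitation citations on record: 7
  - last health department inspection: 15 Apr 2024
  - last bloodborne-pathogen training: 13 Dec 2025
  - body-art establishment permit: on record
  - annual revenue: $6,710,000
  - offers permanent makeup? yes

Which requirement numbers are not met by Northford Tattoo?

1. sanitation citations on record 7 > 4 → not met
2. condition 'offers permanent makeup' holds; premises liability coverage $625,000 < $675,000 → not met
3. bloodborne-pathogen training 84 days ago vs limit 60 → not met
4. age-verification policy present → met
5. autoclave spore test 240 days ago vs limit 365 → met
6. health department inspection 691 days ago vs limit 730 → met
7. body-art establishment permit present → met
Not met: 1, 2, 3

1, 2, 3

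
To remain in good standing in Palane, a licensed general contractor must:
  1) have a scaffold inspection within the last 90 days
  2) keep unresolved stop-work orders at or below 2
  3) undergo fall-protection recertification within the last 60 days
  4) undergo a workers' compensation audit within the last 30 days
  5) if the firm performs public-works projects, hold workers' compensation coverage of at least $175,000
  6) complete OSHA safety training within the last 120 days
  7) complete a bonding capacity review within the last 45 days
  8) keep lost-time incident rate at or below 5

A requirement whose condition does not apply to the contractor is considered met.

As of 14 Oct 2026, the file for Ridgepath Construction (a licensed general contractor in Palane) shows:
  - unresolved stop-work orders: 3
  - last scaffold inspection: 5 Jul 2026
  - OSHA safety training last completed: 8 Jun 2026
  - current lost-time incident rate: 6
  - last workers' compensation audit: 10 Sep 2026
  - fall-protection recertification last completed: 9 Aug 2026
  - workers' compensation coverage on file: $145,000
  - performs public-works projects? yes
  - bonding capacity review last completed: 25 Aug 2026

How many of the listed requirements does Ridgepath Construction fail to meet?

8

1. scaffold inspection 101 days ago vs limit 90 → not met
2. unresolved stop-work orders 3 > 2 → not met
3. fall-protection recertification 66 days ago vs limit 60 → not met
4. workers' compensation audit 34 days ago vs limit 30 → not met
5. condition 'performs public-works projects' holds; workers' compensation coverage $145,000 < $175,000 → not met
6. OSHA safety training 128 days ago vs limit 120 → not met
7. bonding capacity review 50 days ago vs limit 45 → not met
8. lost-time incident rate 6 > 5 → not met
Not met: 8 of 8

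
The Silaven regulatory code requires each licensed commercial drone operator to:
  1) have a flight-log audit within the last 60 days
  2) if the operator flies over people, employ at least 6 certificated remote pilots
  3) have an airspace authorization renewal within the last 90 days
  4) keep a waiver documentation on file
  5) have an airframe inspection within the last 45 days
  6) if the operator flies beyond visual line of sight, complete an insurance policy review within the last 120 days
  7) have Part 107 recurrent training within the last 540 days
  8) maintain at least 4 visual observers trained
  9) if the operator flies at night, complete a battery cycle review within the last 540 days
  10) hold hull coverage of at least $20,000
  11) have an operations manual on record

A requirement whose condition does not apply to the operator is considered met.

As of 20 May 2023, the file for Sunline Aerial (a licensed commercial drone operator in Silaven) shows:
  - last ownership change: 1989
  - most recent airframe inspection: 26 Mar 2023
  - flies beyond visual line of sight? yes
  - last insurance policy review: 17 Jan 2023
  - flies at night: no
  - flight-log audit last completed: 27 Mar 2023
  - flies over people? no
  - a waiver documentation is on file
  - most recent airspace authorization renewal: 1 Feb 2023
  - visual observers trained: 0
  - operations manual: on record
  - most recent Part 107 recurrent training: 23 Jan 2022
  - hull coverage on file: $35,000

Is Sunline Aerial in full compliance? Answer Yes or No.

No

1. flight-log audit 54 days ago vs limit 60 → met
2. condition 'flies over people' does not hold → requirement n/a → met
3. airspace authorization renewal 108 days ago vs limit 90 → not met
4. waiver documentation present → met
5. airframe inspection 55 days ago vs limit 45 → not met
6. condition 'flies beyond visual line of sight' holds; insurance policy review 123 days ago vs limit 120 → not met
7. Part 107 recurrent training 482 days ago vs limit 540 → met
8. visual observers trained 0 < 4 → not met
9. condition 'flies at night' does not hold → requirement n/a → met
10. hull coverage $35,000 ≥ $20,000 → met
11. operations manual present → met
Not met: 3, 5, 6, 8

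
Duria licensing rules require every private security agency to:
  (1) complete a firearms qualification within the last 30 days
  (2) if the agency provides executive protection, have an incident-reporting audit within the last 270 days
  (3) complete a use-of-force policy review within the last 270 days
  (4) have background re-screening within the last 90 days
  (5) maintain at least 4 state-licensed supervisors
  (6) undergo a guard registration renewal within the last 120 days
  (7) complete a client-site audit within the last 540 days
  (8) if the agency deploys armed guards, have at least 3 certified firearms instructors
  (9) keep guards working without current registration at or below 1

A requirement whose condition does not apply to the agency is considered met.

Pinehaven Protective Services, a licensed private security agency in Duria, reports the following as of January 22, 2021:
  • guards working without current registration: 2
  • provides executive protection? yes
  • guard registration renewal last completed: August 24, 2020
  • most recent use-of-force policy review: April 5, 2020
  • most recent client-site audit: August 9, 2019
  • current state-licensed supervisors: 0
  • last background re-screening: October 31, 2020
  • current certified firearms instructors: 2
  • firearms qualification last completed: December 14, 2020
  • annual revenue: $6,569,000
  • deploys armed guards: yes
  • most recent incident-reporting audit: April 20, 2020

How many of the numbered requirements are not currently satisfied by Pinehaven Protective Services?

7

1. firearms qualification 39 days ago vs limit 30 → not met
2. condition 'provides executive protection' holds; incident-reporting audit 277 days ago vs limit 270 → not met
3. use-of-force policy review 292 days ago vs limit 270 → not met
4. background re-screening 83 days ago vs limit 90 → met
5. state-licensed supervisors 0 < 4 → not met
6. guard registration renewal 151 days ago vs limit 120 → not met
7. client-site audit 532 days ago vs limit 540 → met
8. condition 'deploys armed guards' holds; certified firearms instructors 2 < 3 → not met
9. guards working without current registration 2 > 1 → not met
Not met: 7 of 9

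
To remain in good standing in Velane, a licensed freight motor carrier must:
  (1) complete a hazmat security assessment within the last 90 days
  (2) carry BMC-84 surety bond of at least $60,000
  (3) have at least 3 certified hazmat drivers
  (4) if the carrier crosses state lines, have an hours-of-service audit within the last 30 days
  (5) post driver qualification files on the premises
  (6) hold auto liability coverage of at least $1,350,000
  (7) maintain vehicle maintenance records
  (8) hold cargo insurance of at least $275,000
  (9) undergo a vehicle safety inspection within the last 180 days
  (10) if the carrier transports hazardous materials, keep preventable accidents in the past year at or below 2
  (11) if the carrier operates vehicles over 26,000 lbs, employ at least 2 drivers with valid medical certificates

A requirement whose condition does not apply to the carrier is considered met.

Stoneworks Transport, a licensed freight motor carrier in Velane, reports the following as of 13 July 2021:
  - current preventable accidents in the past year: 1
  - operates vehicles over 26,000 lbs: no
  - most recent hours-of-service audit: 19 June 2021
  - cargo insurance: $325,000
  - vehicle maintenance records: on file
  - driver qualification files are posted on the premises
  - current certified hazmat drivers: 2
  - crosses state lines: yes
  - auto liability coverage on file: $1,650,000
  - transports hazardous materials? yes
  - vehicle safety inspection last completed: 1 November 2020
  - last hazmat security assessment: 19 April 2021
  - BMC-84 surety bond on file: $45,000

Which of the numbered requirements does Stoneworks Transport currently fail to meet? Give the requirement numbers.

2, 3, 9

1. hazmat security assessment 85 days ago vs limit 90 → met
2. BMC-84 surety bond $45,000 < $60,000 → not met
3. certified hazmat drivers 2 < 3 → not met
4. condition 'crosses state lines' holds; hours-of-service audit 24 days ago vs limit 30 → met
5. driver qualification files present → met
6. auto liability coverage $1,650,000 ≥ $1,350,000 → met
7. vehicle maintenance records present → met
8. cargo insurance $325,000 ≥ $275,000 → met
9. vehicle safety inspection 254 days ago vs limit 180 → not met
10. condition 'transports hazardous materials' holds; preventable accidents in the past year 1 ≤ 2 → met
11. condition 'operates vehicles over 26,000 lbs' does not hold → requirement n/a → met
Not met: 2, 3, 9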